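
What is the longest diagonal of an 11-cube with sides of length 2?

The space diagonal of an n-cube of side s is s√n. Here 2·√11 ≈ 6.63325.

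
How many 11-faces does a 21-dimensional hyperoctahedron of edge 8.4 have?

Number of 11-faces = 2^(11+1) · C(21,11+1) = 4096 · 293930 = 1203937280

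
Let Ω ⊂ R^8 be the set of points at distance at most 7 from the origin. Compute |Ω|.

Volume = π^{8/2}·(7)^8/Γ(5) = 5764801·π^4/24 ≈ 2.33977e+07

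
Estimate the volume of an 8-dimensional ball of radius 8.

V = 2097152·π^4/3 ≈ 6.80939e+07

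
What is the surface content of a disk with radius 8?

The surface area of an n-ball is 2π^(n/2) r^(n-1) / Γ(n/2). For n=2, r=8: 2πr = 2π·8 ≈ 50.2655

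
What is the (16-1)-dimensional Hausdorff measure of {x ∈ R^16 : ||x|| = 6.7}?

|∂B_16(6.7)| ≈ 9.2666e+12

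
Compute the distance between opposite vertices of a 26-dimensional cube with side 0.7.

d = √(0.7² + 0.7² + ... + 0.7²) [26 terms] = √(26·0.7²) = 0.7√26 ≈ 3.56931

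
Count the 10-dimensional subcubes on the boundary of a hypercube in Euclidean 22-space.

An n-cube has C(n,k)·2^(n-k) k-faces. Here C(22,10)·2^12 = 646646·4096 = 2648662016.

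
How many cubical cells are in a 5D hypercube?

An n-cube has C(n,k)·2^(n-k) k-faces. Here C(5,3)·2^2 = 10·4 = 40.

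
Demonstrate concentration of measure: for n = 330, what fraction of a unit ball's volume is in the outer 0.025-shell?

1 - (1-0.025)^330 ≈ 0.999765 ≈ 99.9765%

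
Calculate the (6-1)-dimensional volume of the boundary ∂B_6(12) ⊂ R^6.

S_6(12) = 2·π^(6/2)·(12)^5 / Γ(6/2) = 248832·π^3 ≈ 7.71535e+06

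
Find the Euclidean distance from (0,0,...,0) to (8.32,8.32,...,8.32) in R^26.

Diagonal = √26 · 8.32 ≈ 42.4238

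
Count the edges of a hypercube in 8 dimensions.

Each of the 2^8 = 256 vertices has degree 8; total edges = 8·2^8/2 = 1024.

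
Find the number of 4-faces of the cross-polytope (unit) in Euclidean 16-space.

Number of 4-faces = 2^(4+1) · C(16,4+1) = 32 · 4368 = 139776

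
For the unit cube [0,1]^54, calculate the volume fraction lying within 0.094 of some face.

Shell fraction = 1 - (1-0.188)^54 ≈ 0.999987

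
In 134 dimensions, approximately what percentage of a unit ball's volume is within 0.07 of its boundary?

1 - (1-0.07)^134 ≈ 0.99994 ≈ 99.9940%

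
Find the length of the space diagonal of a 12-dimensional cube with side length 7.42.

d = √(7.42² + 7.42² + ... + 7.42²) [12 terms] = √(12·7.42²) = 7.42√12 ≈ 25.7036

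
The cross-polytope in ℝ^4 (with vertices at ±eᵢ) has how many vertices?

Number of vertices = 2n = 8.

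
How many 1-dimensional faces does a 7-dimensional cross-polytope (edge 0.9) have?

Number of 1-faces = 2^(1+1) · C(7,1+1) = 4 · 21 = 84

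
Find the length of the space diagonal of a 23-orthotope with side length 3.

The space diagonal of an n-cube of side s is s√n. Here 3·√23 ≈ 14.3875.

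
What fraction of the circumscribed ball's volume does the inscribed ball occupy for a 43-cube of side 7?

V_in / V_out = (r_in/r_out)^43 = (1/√43)^43 = 43^(-43/2) ≈ 7.59326e-36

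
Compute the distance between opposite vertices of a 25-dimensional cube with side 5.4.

d = √(5.4² + 5.4² + ... + 5.4²) [25 terms] = √(25·5.4²) = 5.4√25 = 27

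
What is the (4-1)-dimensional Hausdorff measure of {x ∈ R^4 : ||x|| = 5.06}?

The surface area of an n-ball is 2π^(n/2) r^(n-1) / Γ(n/2). For n=4, r=5.06: 2557.3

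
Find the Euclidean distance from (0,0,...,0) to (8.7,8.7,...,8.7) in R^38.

d = √(8.7² + 8.7² + ... + 8.7²) [38 terms] = √(38·8.7²) = 8.7√38 ≈ 53.6304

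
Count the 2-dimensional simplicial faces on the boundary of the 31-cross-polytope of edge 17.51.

An n-cross-polytope has 2^(k+1)·C(n,k+1) k-faces. Here 2^3·C(31,3) = 8·4495 = 35960.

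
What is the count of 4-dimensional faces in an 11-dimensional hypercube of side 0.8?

An n-cube has C(n,k)·2^(n-k) k-faces. Here C(11,4)·2^7 = 330·128 = 42240.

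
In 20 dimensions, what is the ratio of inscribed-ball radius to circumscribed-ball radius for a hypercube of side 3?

For an n-cube of any side s, the inradius is s/2 and the circumradius is s√n/2, so the ratio is 1/√20 ≈ 0.223607.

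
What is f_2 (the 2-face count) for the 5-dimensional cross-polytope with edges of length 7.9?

Number of 2-faces = 2^(2+1) · C(5,2+1) = 8 · 10 = 80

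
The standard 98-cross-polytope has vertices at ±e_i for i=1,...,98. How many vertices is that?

The vertices are ±e_1, ..., ±e_98, so there are 2·98 = 196.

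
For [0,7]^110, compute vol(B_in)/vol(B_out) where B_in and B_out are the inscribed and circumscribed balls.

The radii are 7/2 and 7√110/2, so the volume ratio is (1/√110)^110 = 110^{-110/2} ≈ 5.28935e-113.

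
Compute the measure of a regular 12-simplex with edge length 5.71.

V = (5.71^12 / 12!) · √((12+1) / 2^12) ≈ 0.141282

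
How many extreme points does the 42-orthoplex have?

Number of vertices = 2n = 84.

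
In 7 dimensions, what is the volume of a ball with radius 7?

The n-ball volume is π^(n/2)·r^n/Γ(n/2+1). With n=7, r=7: V = 1882384·π^3/15 ≈ 3.89105e+06.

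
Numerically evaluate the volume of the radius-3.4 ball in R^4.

V_4(3.4) = π^(4/2) · (3.4)^4 / Γ(4/2 + 1) ≈ 659.455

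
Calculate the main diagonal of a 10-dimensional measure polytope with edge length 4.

d = √(4² + 4² + ... + 4²) [10 terms] = √(10·4²) = 4√10 ≈ 12.6491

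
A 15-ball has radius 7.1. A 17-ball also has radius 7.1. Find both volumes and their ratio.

V_15(7.1) ≈ 2.24029e+12. V_17(7.1) ≈ 4.174e+13. Ratio V_15/V_17 ≈ 0.05367.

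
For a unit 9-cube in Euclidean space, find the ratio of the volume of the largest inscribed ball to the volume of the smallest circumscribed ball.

Volume scales as r^n, and r_in/r_out = 1/√9, giving (1/√9)^9 ≈ 5.08053e-05.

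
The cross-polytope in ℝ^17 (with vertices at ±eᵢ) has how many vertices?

An n-cross-polytope has 2n vertices; here n = 17, giving 34.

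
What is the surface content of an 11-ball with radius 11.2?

|∂B_11(11.2)| ≈ 6.43691e+11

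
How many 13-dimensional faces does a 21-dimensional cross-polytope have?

An n-cross-polytope has 2^(k+1)·C(n,k+1) k-faces. Here 2^14·C(21,14) = 16384·116280 = 1905131520.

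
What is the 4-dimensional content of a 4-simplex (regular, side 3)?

V_4 = √(5) · 3^4 / (4! · 2^(4/2)) ≈ 1.88668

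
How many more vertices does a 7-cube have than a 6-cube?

The 7-cube has 2^7 = 128 vertices. The 6-cube has 2^6 = 64 vertices. Difference: 128 - 64 = 64.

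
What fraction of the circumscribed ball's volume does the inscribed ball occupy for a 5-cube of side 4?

The radii are 4/2 and 4√5/2, so the volume ratio is (1/√5)^5 = 5^{-5/2} ≈ 0.0178885.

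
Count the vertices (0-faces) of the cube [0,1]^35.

Number of vertices = 2^35 = 34359738368.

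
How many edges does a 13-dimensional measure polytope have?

The 13-cube has n·2^(n-1) = 13·2^12 = 13·4096 = 53248 edges.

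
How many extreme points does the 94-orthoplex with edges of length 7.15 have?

An n-cross-polytope has 2n vertices; here n = 94, giving 188.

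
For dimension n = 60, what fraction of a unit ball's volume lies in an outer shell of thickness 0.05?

1 - (1-0.05)^60 ≈ 0.95393 ≈ 95.39%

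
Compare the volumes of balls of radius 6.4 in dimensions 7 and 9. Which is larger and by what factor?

V_7(6.4) ≈ 2.07797e+06, V_9(6.4) ≈ 5.94207e+07. The 9-ball is larger by a factor of 28.6.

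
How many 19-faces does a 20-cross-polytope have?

Each 19-face is the convex hull of 20 vertices, one chosen as ±e_i from each of 20 distinct axes: 2^20·C(20,20) = 1048576.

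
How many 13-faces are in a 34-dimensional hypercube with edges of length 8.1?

Choose 13 of 34 axes to span the face (C(34,13) = 927983760 ways), then fix each of the remaining 21 coordinates at one of its two extreme values (2^21 = 2097152 ways): 927983760·2097152 = 1946122998251520.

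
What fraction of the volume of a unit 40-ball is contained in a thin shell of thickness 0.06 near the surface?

Shell fraction = 1 - (1-0.06)^40 ≈ 0.915838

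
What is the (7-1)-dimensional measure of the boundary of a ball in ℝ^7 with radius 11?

S = n·V_n(r)/r = 7·V_7(11)/11 (volume-to-surface relation), giving 28344976·π^3/15 ≈ 5.85915e+07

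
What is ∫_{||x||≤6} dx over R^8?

Volume = π^{8/2}·(6)^8/Γ(5) = 69984·π^4 ≈ 6.81708e+06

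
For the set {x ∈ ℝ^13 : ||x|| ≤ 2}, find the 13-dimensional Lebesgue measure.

V = 1048576·π^6/135135 ≈ 7459.87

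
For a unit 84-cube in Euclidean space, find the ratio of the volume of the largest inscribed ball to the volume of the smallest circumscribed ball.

V_in/V_out = n^(-n/2) = 84^(-84/2) ≈ 1.5145e-81.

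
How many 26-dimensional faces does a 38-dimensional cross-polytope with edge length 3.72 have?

An n-cross-polytope has 2^(k+1)·C(n,k+1) k-faces. Here 2^27·C(38,27) = 134217728·1203322288 = 161507183547121664.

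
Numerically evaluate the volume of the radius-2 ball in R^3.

The n-ball volume is π^(n/2)·r^n/Γ(n/2+1). With n=3, r=2: V = 32·π/3 ≈ 33.5103.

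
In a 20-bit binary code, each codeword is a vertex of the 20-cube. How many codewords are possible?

An n-cube has 2^n vertices; for n = 20 that is 2^20 = 1048576.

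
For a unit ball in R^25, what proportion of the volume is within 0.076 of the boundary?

V(inner)/V(outer) = ((1-0.076)/1)^25 ≈ 0.1386, so the shell fraction is 0.861388.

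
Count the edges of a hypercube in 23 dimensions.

Each of the 2^23 = 8388608 vertices has degree 23; total edges = 23·2^23/2 = 96468992.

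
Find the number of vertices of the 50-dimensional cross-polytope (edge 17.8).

An n-cross-polytope has 2n vertices; here n = 50, giving 100.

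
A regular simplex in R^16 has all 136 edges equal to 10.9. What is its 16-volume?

V = (10.9^16 / 16!) · √((16+1) / 2^16) ≈ 30.5625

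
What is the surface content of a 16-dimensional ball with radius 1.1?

S_16(1.1) = 2·π^(16/2)·(1.1)^15 / Γ(16/2) ≈ 15.7286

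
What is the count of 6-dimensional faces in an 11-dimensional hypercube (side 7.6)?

An n-cube has C(n,k)·2^(n-k) k-faces. Here C(11,6)·2^5 = 462·32 = 14784.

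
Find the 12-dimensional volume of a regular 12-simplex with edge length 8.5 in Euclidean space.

For a regular n-simplex with edge a, V = (a^n / n!)·√((n+1)/2^n). With a=8.5, n=12: V ≈ 16.7295.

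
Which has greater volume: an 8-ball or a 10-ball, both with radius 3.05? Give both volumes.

V_8(3.05) ≈ 30393.9. V_10(3.05) ≈ 177651. The 10-ball is larger.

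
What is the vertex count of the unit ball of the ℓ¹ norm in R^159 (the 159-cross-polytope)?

The vertices are ±e_1, ..., ±e_159, so there are 2·159 = 318.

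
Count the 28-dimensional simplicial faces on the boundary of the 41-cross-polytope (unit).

An n-cross-polytope has 2^(k+1)·C(n,k+1) k-faces. Here 2^29·C(41,29) = 536870912·7898654920 = 4240558070473687040.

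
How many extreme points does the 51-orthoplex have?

Number of vertices = 2n = 102.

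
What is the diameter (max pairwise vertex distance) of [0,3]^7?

d = √(3² + 3² + ... + 3²) [7 terms] = √(7·3²) = 3√7 ≈ 7.93725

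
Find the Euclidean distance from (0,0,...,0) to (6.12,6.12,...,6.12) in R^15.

||(6.12,6.12,...,6.12)|| = √(15)·6.12 ≈ 23.7027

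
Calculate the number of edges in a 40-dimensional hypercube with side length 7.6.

An n-cube has n·2^(n-1) edges. With n = 40: 40·549755813888 = 21990232555520.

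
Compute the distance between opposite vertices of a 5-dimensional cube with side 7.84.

Diagonal = √5 · 7.84 ≈ 17.5308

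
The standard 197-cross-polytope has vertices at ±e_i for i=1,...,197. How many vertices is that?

Number of vertices = 2n = 394.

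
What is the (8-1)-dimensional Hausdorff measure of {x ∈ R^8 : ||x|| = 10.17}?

S_8(10.17) = 2·π^(8/2)·(10.17)^7 / Γ(8/2) ≈ 3.65363e+08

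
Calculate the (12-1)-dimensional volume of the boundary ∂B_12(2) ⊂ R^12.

S_12(2) = 2·π^(12/2)·(2)^11 / Γ(12/2) = 512·π^6/15 ≈ 32815.4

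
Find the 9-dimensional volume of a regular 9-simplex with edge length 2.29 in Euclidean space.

For a regular n-simplex with edge a, V = (a^n / n!)·√((n+1)/2^n). With a=2.29, n=9: V ≈ 0.000666993.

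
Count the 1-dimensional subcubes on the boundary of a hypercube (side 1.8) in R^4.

Number of 1-faces = C(4,1) · 2^(4-1) = 4 · 8 = 32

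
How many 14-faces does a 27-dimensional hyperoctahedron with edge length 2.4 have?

f_14(27-orthoplex) = 2^15 · (27 choose 15) = 569634324480.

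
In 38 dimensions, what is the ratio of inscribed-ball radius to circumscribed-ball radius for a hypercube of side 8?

r_in / r_out = (8/2) / (8√38/2) = 1/√38 ≈ 0.162221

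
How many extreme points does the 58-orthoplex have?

The 58-dimensional cross-polytope has 2n = 2·58 = 116 vertices.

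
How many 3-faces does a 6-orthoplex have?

Each 3-face is the convex hull of 4 vertices, one chosen as ±e_i from each of 4 distinct axes: 2^4·C(6,4) = 240.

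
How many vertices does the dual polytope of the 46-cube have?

Number of vertices = 2n = 92.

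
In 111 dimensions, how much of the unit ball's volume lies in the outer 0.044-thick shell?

V(inner)/V(outer) = ((1-0.044)/1)^111 ≈ 0.006774, so the shell fraction is 0.993226.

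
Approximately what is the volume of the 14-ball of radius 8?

V = 274877906944·π^7/315 ≈ 2.63559e+12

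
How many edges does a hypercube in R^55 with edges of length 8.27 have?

An n-cube has n·2^(n-1) edges. With n = 55: 55·18014398509481984 = 990791918021509120.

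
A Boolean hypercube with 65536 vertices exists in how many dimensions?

Since 2^n = 65536, we have n = 16.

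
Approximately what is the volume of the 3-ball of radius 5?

V_3(5) = π^(3/2) · (5)^3 / Γ(3/2 + 1) = 500·π/3 ≈ 523.599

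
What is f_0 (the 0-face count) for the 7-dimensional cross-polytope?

f_0(7-orthoplex) = 2^1 · (7 choose 1) = 14.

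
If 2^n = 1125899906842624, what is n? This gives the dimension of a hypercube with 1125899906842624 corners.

2^n = 1125899906842624 ⇒ n = log_2(1125899906842624) = 50.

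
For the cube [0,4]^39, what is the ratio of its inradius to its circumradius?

Ratio = (s/2)/(s√39/2) = 39^(-1/2) ≈ 0.160128.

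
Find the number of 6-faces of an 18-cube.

Choose 6 of 18 axes to span the face (C(18,6) = 18564 ways), then fix each of the remaining 12 coordinates at one of its two extreme values (2^12 = 4096 ways): 18564·4096 = 76038144.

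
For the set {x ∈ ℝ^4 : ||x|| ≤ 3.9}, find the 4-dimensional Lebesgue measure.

V_4(3.9) = π^(4/2) · (3.9)^4 / Γ(4/2 + 1) ≈ 1141.64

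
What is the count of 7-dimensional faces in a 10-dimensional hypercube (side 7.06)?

An n-cube has C(n,k)·2^(n-k) k-faces. Here C(10,7)·2^3 = 120·8 = 960.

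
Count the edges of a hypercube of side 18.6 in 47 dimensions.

The 47-cube has n·2^(n-1) = 47·2^46 = 47·70368744177664 = 3307330976350208 edges.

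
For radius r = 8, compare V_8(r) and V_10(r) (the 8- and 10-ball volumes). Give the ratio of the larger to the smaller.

V_8(8) ≈ 6.80939e+07, V_10(8) ≈ 2.73822e+09. The 10-ball is larger by a factor of 40.21.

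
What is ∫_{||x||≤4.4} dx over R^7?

V_7(4.4) = π^(7/2) · (4.4)^7 / Γ(7/2 + 1) ≈ 150851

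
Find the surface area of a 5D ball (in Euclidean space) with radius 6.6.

The surface area of an n-ball is 2π^(n/2) r^(n-1) / Γ(n/2). For n=5, r=6.6: 49939.5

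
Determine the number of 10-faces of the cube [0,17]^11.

f_10(11-cube) = (11 choose 10) · 2^1 = 22.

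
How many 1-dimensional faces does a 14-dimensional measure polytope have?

f_1(14-cube) = (14 choose 1) · 2^13 = 114688.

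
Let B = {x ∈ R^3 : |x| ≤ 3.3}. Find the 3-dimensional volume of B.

V_3(3.3) = π^(3/2) · (3.3)^3 / Γ(3/2 + 1) ≈ 150.533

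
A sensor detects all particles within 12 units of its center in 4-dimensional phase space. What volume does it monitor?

The n-ball volume is π^(n/2)·r^n/Γ(n/2+1). With n=4, r=12: V = 10368·π^2 ≈ 102328.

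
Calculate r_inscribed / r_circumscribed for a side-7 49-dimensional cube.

r_in = 7/2 (half the side); r_out = 7√49/2 (half the diagonal). Ratio = 1/√49 ≈ 0.142857.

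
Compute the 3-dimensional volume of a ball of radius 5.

V = 500·π/3 ≈ 523.599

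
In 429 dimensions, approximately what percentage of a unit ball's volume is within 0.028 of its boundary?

1 - (1-0.028)^429 ≈ 0.999995 ≈ 99.999489%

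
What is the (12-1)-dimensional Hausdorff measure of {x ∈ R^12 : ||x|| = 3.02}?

S_12(3.02) = 2·π^(12/2)·(3.02)^11 / Γ(12/2) ≈ 3.05369e+06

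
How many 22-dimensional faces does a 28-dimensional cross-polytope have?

Each 22-face is the convex hull of 23 vertices, one chosen as ±e_i from each of 23 distinct axes: 2^23·C(28,23) = 824432394240.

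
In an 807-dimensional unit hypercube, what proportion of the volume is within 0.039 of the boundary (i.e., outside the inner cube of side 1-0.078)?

Shell fraction = 1 - (1-0.078)^807 ≈ 1 - 3.45e-29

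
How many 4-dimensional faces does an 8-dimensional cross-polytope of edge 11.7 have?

Number of 4-faces = 2^(4+1) · C(8,4+1) = 32 · 56 = 1792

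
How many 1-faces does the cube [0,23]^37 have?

An n-cube has n·2^(n-1) edges. With n = 37: 37·68719476736 = 2542620639232.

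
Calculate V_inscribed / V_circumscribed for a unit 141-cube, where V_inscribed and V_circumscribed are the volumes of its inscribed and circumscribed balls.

V_in/V_out = n^(-n/2) = 141^(-141/2) ≈ 3.02032e-152.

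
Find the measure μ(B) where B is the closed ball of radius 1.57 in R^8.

Volume = π^{8/2}·(1.57)^8/Γ(5) ≈ 149.825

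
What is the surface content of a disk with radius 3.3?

S_2(3.3) = 2·π^(2/2)·(3.3)^1 / Γ(2/2) = 2πr = 2π·3.3 ≈ 20.7345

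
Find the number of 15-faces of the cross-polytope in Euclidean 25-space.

Each 15-face is the convex hull of 16 vertices, one chosen as ±e_i from each of 16 distinct axes: 2^16·C(25,16) = 133888409600.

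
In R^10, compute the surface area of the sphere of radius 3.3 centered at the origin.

S = n·V_n(r)/r = 10·V_10(3.3)/3.3 (volume-to-surface relation), giving 1.18357e+06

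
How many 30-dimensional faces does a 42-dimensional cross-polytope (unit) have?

f_30(42-orthoplex) = 2^31 · (42 choose 31) = 9192435559220379648.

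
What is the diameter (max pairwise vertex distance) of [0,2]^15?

d = √(2² + 2² + ... + 2²) [15 terms] = √(15·2²) = 2√15 ≈ 7.74597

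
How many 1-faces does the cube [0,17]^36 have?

The 36-cube has n·2^(n-1) = 36·2^35 = 36·34359738368 = 1236950581248 edges.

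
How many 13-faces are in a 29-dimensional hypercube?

f_13(29-cube) = (29 choose 13) · 2^16 = 4447529533440.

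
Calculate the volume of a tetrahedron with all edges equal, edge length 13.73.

Volume = (√2/12) · 13.73³ = 305.032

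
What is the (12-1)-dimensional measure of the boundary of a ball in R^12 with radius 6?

S = n·V_n(r)/r = 12·V_12(6)/6 (volume-to-surface relation), giving 30233088·π^6/5 ≈ 5.81315e+09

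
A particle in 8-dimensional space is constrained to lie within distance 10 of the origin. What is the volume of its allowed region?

The n-ball volume is π^(n/2)·r^n/Γ(n/2+1). With n=8, r=10: V = 12500000·π^4/3 ≈ 4.05871e+08.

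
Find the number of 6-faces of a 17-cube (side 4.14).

Choose 6 of 17 axes to span the face (C(17,6) = 12376 ways), then fix each of the remaining 11 coordinates at one of its two extreme values (2^11 = 2048 ways): 12376·2048 = 25346048.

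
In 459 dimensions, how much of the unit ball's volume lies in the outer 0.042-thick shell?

V(inner)/V(outer) = ((1-0.042)/1)^459 ≈ 2.797e-09, so the shell fraction is 0.9999999972.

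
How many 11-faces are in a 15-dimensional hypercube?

An n-cube has C(n,k)·2^(n-k) k-faces. Here C(15,11)·2^4 = 1365·16 = 21840.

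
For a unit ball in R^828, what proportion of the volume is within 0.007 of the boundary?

V(inner)/V(outer) = ((1-0.007)/1)^828 ≈ 0.002978, so the shell fraction is 0.997022.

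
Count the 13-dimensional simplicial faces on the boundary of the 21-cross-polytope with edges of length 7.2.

Number of 13-faces = 2^(13+1) · C(21,13+1) = 16384 · 116280 = 1905131520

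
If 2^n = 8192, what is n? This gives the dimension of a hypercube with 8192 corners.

n = log_2(8192) = 13.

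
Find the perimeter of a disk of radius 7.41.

|∂B_2(7.41)| = 2πr = 2π·7.41 ≈ 46.5584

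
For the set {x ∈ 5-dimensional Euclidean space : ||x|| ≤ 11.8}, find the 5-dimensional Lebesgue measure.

The n-ball volume is π^(n/2)·r^n/Γ(n/2+1). With n=5, r=11.8: V ≈ 1.20423e+06.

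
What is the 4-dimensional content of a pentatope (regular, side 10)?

V_4 = √(5) · 10^4 / (4! · 2^(4/2)) ≈ 232.924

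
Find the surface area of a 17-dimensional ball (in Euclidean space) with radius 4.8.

|∂B_17(4.8)| ≈ 1.90314e+11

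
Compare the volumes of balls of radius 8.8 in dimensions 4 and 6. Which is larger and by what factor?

V_4(8.8) ≈ 29593.8, V_6(8.8) ≈ 2.39991e+06. The 6-ball is larger by a factor of 81.09.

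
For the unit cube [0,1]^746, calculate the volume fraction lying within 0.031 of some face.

1 - (1 - 2·0.031)^746 = 1 - 0.938^746 ≈ 1 - 1.834e-21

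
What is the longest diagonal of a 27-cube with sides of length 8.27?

The space diagonal of an n-cube of side s is s√n. Here 8.27·√27 ≈ 42.9722.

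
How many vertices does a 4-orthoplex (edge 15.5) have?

Number of 0-faces = 2^(0+1) · C(4,0+1) = 2 · 4 = 8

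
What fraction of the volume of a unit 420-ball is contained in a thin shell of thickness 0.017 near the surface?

Shell fraction = 1 - (1-0.017)^420 ≈ 0.999254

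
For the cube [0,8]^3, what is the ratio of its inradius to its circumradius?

r_in = 8/2 (half the side); r_out = 8√3/2 (half the diagonal). Ratio = 1/√3 ≈ 0.57735.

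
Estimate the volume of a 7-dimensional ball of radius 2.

The n-ball volume is π^(n/2)·r^n/Γ(n/2+1). With n=7, r=2: V = 2048·π^3/105 ≈ 604.77.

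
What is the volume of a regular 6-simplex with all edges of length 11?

For a regular n-simplex with edge a, V = (a^n / n!)·√((n+1)/2^n). With a=11, n=6: V ≈ 813.734.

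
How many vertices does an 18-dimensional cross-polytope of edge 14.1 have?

Each 0-face is the convex hull of 1 vertex, one chosen as ±e_i from each of 1 distinct axis: 2^1·C(18,1) = 36.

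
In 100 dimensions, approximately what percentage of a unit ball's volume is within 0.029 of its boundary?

1 - (1-0.029)^100 ≈ 0.947286 ≈ 94.73%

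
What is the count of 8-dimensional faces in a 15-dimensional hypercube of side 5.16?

An n-cube has C(n,k)·2^(n-k) k-faces. Here C(15,8)·2^7 = 6435·128 = 823680.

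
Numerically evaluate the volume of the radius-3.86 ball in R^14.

The n-ball volume is π^(n/2)·r^n/Γ(n/2+1). With n=14, r=3.86: V ≈ 9.76879e+07.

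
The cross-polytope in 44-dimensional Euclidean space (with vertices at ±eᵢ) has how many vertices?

Number of vertices = 2n = 88.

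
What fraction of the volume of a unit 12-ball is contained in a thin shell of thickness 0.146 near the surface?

1 - (1-0.146)^12 ≈ 0.849515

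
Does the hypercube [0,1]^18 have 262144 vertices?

True. The 18-cube has 2^18 = 262144 vertices.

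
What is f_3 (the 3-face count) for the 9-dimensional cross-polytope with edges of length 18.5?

An n-cross-polytope has 2^(k+1)·C(n,k+1) k-faces. Here 2^4·C(9,4) = 16·126 = 2016.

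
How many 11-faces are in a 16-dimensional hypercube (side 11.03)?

f_11(16-cube) = (16 choose 11) · 2^5 = 139776.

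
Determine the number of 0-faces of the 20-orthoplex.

An n-cross-polytope has 2^(k+1)·C(n,k+1) k-faces. Here 2^1·C(20,1) = 2·20 = 40.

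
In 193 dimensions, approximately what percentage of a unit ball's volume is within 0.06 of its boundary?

1 - (1-0.06)^193 ≈ 0.999993 ≈ 99.999349%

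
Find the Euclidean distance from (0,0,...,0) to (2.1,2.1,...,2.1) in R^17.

||(2.1,2.1,...,2.1)|| = √(17)·2.1 ≈ 8.65852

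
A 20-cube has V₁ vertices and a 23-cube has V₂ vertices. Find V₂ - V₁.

V₁ = 2^20 = 1048576. V₂ = 2^23 = 8388608. V₂ - V₁ = 7340032.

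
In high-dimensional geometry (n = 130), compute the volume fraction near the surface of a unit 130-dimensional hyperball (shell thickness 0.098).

1 - (1-0.098)^130 ≈ 0.9999984974 ≈ 99.999850%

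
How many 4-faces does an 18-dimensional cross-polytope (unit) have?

f_4(18-orthoplex) = 2^5 · (18 choose 5) = 274176.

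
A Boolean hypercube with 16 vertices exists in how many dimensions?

n = log_2(16) = 4.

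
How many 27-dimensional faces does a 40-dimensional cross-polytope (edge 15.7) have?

An n-cross-polytope has 2^(k+1)·C(n,k+1) k-faces. Here 2^28·C(40,28) = 268435456·5586853480 = 1499709561508986880.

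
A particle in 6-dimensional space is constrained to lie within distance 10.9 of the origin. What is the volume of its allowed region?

The n-ball volume is π^(n/2)·r^n/Γ(n/2+1). With n=6, r=10.9: V ≈ 8.66677e+06.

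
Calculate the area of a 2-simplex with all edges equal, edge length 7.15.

Area = (√3/4) · 7.15² = 22.1367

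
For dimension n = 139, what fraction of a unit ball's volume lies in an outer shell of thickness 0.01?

1 - (1-0.01)^139 ≈ 0.752661 ≈ 75.27%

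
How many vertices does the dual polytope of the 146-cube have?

Number of vertices = 2n = 292.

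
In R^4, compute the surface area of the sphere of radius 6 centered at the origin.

S = n·V_n(r)/r = 4·V_4(6)/6 (volume-to-surface relation), giving 432·π^2 ≈ 4263.67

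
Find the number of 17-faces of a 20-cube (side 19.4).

Choose 17 of 20 axes to span the face (C(20,17) = 1140 ways), then fix each of the remaining 3 coordinates at one of its two extreme values (2^3 = 8 ways): 1140·8 = 9120.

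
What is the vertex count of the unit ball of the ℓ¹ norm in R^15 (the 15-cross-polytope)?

Number of vertices = 2n = 30.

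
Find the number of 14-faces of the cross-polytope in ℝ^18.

An n-cross-polytope has 2^(k+1)·C(n,k+1) k-faces. Here 2^15·C(18,15) = 32768·816 = 26738688.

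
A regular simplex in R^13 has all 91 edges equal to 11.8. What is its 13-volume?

V_13 = √(14) · 11.8^13 / (13! · 2^(13/2)) ≈ 570.893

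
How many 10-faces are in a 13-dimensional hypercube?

An n-cube has C(n,k)·2^(n-k) k-faces. Here C(13,10)·2^3 = 286·8 = 2288.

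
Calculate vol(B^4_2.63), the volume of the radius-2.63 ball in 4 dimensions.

Volume = π^{4/2}·(2.63)^4/Γ(3) ≈ 236.098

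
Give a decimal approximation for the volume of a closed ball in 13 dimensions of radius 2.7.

Volume = π^{13/2}·(2.7)^13/Γ(15/2) ≈ 369037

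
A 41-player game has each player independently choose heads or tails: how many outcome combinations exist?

Each vertex is a binary string of length 41, so there are 2^41 = 2199023255552.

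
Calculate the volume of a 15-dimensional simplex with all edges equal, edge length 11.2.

V = (11.2^15 / 15!) · √((15+1) / 2^15) ≈ 92.4923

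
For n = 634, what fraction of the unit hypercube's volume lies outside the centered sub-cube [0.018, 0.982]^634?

Shell fraction = 1 - (1-0.036)^634 ≈ 1 - 8.032e-11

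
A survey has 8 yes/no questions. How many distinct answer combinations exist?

An n-cube has 2^n vertices; for n = 8 that is 2^8 = 256.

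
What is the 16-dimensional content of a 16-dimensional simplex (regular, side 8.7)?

For a regular n-simplex with edge a, V = (a^n / n!)·√((n+1)/2^n). With a=8.7, n=16: V ≈ 0.829226.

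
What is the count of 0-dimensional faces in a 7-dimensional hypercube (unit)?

Number of 0-faces = C(7,0) · 2^(7-0) = 1 · 128 = 128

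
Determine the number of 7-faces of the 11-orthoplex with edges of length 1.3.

An n-cross-polytope has 2^(k+1)·C(n,k+1) k-faces. Here 2^8·C(11,8) = 256·165 = 42240.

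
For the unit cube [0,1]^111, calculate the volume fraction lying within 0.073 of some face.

Shell fraction = 1 - (1-0.146)^111 ≈ 0.9999999753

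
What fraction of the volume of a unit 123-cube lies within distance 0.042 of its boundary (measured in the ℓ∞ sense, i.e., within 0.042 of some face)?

Shell fraction = 1 - (1-0.084)^123 ≈ 0.999979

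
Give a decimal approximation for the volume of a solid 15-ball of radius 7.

V = 173625106649344·π^7/289575 ≈ 1.81093e+12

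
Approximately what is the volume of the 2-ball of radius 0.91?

The n-ball volume is π^(n/2)·r^n/Γ(n/2+1). With n=2, r=0.91: V ≈ 2.60155.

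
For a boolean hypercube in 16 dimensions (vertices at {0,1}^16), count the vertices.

Number of vertices = 2^16 = 65536.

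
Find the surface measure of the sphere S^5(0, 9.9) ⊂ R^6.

|∂B_6(9.9)| ≈ 2.94867e+06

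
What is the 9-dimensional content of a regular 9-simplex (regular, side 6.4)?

V = (6.4^9 / 9!) · √((9+1) / 2^9) ≈ 6.9378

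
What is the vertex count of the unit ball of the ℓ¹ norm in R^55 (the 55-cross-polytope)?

An n-cross-polytope has 2n vertices; here n = 55, giving 110.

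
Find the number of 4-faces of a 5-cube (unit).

Number of 4-faces = C(5,4) · 2^(5-4) = 5 · 2 = 10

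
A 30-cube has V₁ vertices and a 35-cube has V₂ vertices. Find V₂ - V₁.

V₁ = 2^30 = 1073741824. V₂ = 2^35 = 34359738368. V₂ - V₁ = 33285996544.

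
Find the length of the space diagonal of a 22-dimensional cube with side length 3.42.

The space diagonal of an n-cube of side s is s√n. Here 3.42·√22 ≈ 16.0412.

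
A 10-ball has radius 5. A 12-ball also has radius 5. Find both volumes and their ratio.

V_10(5.0) ≈ 2.49039e+07. V_12(5.0) ≈ 3.25992e+08. Ratio V_10/V_12 ≈ 0.07639.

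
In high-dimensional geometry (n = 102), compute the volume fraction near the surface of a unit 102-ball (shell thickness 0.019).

1 - (1-0.019)^102 ≈ 0.858669 ≈ 85.87%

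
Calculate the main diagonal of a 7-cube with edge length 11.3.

Diagonal = √7 · 11.3 ≈ 29.897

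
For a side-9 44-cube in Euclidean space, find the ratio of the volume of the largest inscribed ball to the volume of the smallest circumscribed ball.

V_in/V_out = n^(-n/2) = 44^(-44/2) ≈ 6.98299e-37.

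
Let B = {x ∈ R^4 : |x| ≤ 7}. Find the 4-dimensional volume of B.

V_4(7) = π^(4/2) · (7)^4 / Γ(4/2 + 1) = 2401·π^2/2 ≈ 11848.5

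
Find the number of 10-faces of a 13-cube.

An n-cube has C(n,k)·2^(n-k) k-faces. Here C(13,10)·2^3 = 286·8 = 2288.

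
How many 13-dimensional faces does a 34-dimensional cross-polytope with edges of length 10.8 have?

An n-cross-polytope has 2^(k+1)·C(n,k+1) k-faces. Here 2^14·C(34,14) = 16384·1391975640 = 22806128885760.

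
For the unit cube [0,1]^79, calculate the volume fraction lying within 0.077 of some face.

The inner cube has side 1-2·0.077 = 0.846 and volume (0.846)^79 ≈ 1.829e-06, so the shell holds 0.9999981708 of the volume.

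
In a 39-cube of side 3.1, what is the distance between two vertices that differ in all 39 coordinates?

||(3.1,3.1,...,3.1)|| = √(39)·3.1 ≈ 19.3595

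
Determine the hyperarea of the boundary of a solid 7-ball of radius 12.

S_7(12) = 2·π^(7/2)·(12)^6 / Γ(7/2) = 15925248·π^3/5 ≈ 9.87565e+07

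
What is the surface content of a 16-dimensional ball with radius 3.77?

S_16(3.77) = 2·π^(16/2)·(3.77)^15 / Γ(16/2) ≈ 1.6631e+09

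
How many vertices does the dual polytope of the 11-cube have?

The vertices are ±e_1, ..., ±e_11, so there are 2·11 = 22.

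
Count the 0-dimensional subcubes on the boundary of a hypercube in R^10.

Choose 0 of 10 axes to span the face (C(10,0) = 1 way), then fix each of the remaining 10 coordinates at one of its two extreme values (2^10 = 1024 ways): 1·1024 = 1024.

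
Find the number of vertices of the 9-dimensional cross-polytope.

The 9-dimensional cross-polytope has 2n = 2·9 = 18 vertices.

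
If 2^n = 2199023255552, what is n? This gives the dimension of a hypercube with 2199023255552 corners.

n = log_2(2199023255552) = 41.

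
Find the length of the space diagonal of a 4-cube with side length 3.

||(3,3,...,3)|| = √(4)·3 = 6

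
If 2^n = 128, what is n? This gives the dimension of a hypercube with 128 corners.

Since 2^n = 128, we have n = 7.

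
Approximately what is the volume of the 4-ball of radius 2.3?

V_4(2.3) = π^(4/2) · (2.3)^4 / Γ(4/2 + 1) ≈ 138.096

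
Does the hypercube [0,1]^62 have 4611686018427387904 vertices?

True. The 62-cube has 2^62 = 4611686018427387904 vertices.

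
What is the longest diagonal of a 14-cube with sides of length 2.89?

The space diagonal of an n-cube of side s is s√n. Here 2.89·√14 ≈ 10.8134.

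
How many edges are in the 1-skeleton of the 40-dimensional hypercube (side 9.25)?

The 40-cube has n·2^(n-1) = 40·2^39 = 40·549755813888 = 21990232555520 edges.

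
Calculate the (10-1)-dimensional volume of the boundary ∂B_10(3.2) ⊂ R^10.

S = n·V_n(r)/r = 10·V_10(3.2)/3.2 (volume-to-surface relation), giving 897259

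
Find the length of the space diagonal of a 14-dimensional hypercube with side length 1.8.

Diagonal = √14 · 1.8 ≈ 6.73498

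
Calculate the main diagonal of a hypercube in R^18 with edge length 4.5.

d = √(4.5² + 4.5² + ... + 4.5²) [18 terms] = √(18·4.5²) = 4.5√18 ≈ 19.0919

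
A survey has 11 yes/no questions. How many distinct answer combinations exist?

The 11-cube has 2^11 = 2048 vertices.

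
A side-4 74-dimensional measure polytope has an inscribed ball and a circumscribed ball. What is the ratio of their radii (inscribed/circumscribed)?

For an n-cube of any side s, the inradius is s/2 and the circumradius is s√n/2, so the ratio is 1/√74 ≈ 0.116248.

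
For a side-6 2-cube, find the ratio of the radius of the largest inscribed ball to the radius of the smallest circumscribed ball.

r_in / r_out = (6/2) / (6√2/2) = 1/√2 ≈ 0.707107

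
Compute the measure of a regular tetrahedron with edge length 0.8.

Volume = (√2/12) · 0.8³ = 0.0603398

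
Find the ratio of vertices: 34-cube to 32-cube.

The 34-cube has 2^34 = 17179869184 vertices. The 32-cube has 2^32 = 4294967296 vertices. Ratio: 17179869184/4294967296 = 4.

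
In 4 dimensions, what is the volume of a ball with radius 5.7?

The n-ball volume is π^(n/2)·r^n/Γ(n/2+1). With n=4, r=5.7: V ≈ 5209.18.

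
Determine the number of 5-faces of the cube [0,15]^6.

Choose 5 of 6 axes to span the face (C(6,5) = 6 ways), then fix each of the remaining 1 coordinate at one of its two extreme values (2^1 = 2 ways): 6·2 = 12.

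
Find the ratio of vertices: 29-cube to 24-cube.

The 29-cube has 2^29 = 536870912 vertices. The 24-cube has 2^24 = 16777216 vertices. Ratio: 536870912/16777216 = 32.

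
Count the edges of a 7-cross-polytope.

Each 1-face is the convex hull of 2 vertices, one chosen as ±e_i from each of 2 distinct axes: 2^2·C(7,2) = 84.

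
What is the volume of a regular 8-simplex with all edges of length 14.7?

Volume = 14.7^8 · √(9/2^8) / 8! ≈ 10139.6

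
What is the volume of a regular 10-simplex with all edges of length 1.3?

V = (1.3^10 / 10!) · √((10+1) / 2^10) ≈ 3.93747e-07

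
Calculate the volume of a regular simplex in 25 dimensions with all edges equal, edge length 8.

V_25 = √(26) · 8^25 / (25! · 2^(25/2)) ≈ 2.14396e-06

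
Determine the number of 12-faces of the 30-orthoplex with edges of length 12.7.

Each 12-face is the convex hull of 13 vertices, one chosen as ±e_i from each of 13 distinct axes: 2^13·C(30,13) = 981072691200.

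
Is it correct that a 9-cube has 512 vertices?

True. The 9-cube has 2^9 = 512 vertices.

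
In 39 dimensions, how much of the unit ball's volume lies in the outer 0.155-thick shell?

Shell fraction = 1 - (1-0.155)^39 ≈ 0.998596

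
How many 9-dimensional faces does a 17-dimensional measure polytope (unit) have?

f_9(17-cube) = (17 choose 9) · 2^8 = 6223360.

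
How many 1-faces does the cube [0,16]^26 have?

Each of the 2^26 = 67108864 vertices has degree 26; total edges = 26·2^26/2 = 872415232.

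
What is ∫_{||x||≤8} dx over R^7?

Volume = π^{7/2}·(8)^7/Γ(9/2) = 33554432·π^3/105 ≈ 9.90855e+06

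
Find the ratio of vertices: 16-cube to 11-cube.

The 16-cube has 2^16 = 65536 vertices. The 11-cube has 2^11 = 2048 vertices. Ratio: 65536/2048 = 32.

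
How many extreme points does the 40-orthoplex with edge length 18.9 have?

An n-cross-polytope has 2n vertices; here n = 40, giving 80.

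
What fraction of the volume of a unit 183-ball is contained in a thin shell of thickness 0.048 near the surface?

1 - (1-0.048)^183 ≈ 0.999877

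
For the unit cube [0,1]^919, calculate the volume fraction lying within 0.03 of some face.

Shell fraction = 1 - (1-0.06)^919 ≈ 1 - 2.016e-25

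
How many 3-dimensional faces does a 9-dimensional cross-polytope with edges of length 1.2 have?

An n-cross-polytope has 2^(k+1)·C(n,k+1) k-faces. Here 2^4·C(9,4) = 16·126 = 2016.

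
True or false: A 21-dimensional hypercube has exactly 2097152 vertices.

True. The 21-cube has 2^21 = 2097152 vertices.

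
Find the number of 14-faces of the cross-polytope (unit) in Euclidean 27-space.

f_14(27-orthoplex) = 2^15 · (27 choose 15) = 569634324480.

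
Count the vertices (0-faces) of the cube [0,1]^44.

The 44-cube has 2^44 = 17592186044416 vertices.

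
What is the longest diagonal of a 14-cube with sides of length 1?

Diagonal = √14 · 1 ≈ 3.74166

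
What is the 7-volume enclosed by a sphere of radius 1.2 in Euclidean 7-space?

The n-ball volume is π^(n/2)·r^n/Γ(n/2+1). With n=7, r=1.2: V ≈ 16.9297.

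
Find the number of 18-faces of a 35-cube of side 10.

An n-cube has C(n,k)·2^(n-k) k-faces. Here C(35,18)·2^17 = 4537567650·131072 = 594748067020800.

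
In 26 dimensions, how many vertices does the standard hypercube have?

Number of vertices = 2^26 = 67108864.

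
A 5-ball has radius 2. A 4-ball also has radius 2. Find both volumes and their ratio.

V_5(2) ≈ 168.441. V_4(2) ≈ 78.9568. Ratio V_5/V_4 ≈ 2.133.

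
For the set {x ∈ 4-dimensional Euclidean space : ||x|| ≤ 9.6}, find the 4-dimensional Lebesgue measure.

Volume = π^{4/2}·(9.6)^4/Γ(3) ≈ 41913.6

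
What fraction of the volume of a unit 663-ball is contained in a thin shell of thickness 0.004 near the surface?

1 - (1-0.004)^663 ≈ 0.929864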